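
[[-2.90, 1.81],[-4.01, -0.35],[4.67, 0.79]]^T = [[-2.90, -4.01, 4.67],[1.81, -0.35, 0.79]]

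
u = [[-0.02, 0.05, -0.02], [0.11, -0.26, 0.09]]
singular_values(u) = [0.3, 0.0]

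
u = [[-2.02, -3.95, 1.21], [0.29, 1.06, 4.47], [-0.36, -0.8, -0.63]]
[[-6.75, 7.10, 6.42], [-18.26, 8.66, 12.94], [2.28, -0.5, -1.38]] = u@[[-3.7, -1.60, -1.69], [2.26, -0.33, 0.15], [-4.38, 2.12, 2.97]]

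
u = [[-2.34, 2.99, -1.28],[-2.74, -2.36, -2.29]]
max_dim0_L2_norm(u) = 3.81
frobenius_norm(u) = 5.86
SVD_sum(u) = [[-1.88,  -0.23,  -1.38], [-3.03,  -0.36,  -2.23]] + [[-0.46,3.22,0.10], [0.29,-2.0,-0.06]]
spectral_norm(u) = 4.44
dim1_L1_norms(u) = [6.61, 7.39]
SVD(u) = [[0.53, 0.85], [0.85, -0.53]] @ diag([4.442937553756104, 3.82566411142219]) @ [[-0.80, -0.10, -0.59], [-0.14, 0.99, 0.03]]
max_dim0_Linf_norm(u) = 2.99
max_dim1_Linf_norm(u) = 2.99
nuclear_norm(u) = 8.27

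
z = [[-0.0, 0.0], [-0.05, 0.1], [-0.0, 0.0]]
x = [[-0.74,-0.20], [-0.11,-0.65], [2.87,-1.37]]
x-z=[[-0.74, -0.20], [-0.06, -0.75], [2.87, -1.37]]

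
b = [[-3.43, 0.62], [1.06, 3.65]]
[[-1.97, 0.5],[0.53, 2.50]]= b @ [[0.57, -0.02], [-0.02, 0.69]]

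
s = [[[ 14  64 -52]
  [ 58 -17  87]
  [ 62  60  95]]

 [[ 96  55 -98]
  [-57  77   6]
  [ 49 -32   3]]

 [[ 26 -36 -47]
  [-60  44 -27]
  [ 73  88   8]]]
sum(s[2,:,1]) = 96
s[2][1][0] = -60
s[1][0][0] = 96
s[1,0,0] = 96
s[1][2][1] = -32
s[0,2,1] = 60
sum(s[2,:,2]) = -66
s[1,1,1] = 77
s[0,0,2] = -52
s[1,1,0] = -57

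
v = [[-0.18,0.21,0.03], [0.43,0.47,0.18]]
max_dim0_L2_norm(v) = 0.51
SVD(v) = [[0.07, 1.0], [1.0, -0.07]] @ diag([0.6634494371563118, 0.2746540448217961]) @ [[0.63, 0.73, 0.27],[-0.77, 0.64, 0.06]]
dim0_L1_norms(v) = [0.61, 0.68, 0.21]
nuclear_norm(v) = 0.94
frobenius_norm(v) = 0.72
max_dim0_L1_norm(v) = 0.68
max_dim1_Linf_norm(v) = 0.47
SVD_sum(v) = [[0.03,0.04,0.01], [0.41,0.48,0.18]] + [[-0.21, 0.17, 0.02], [0.02, -0.01, -0.0]]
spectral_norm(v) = 0.66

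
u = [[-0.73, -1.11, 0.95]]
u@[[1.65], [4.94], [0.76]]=[[-5.97]]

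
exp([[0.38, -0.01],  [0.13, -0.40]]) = [[1.46, -0.01], [0.13, 0.67]]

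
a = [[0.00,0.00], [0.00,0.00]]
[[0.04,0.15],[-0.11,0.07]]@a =[[0.0, 0.00],[0.0, 0.00]]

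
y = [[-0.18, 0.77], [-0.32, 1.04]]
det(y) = 0.059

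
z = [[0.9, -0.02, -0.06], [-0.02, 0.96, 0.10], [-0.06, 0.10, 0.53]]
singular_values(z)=[0.99, 0.9, 0.5]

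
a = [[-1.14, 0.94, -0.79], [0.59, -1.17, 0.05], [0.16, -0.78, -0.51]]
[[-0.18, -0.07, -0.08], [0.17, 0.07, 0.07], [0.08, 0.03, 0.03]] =a @ [[0.02, 0.01, 0.0],[-0.13, -0.05, -0.06],[0.05, 0.02, 0.03]]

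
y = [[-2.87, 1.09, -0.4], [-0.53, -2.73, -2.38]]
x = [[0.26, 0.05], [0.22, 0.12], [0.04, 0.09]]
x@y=[[-0.77, 0.15, -0.22], [-0.70, -0.09, -0.37], [-0.16, -0.2, -0.23]]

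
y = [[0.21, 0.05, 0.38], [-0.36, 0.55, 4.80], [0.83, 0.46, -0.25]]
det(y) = -0.53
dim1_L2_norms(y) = [0.44, 4.84, 0.98]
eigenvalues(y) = [-1.48, 0.2, 1.79]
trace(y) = 0.51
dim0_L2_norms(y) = [0.93, 0.72, 4.82]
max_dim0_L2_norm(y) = 4.82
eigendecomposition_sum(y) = [[-0.08, -0.03, 0.14], [-1.19, -0.47, 2.22], [0.5, 0.2, -0.93]] + [[0.18,-0.01,-0.01], [-0.29,0.02,0.01], [0.03,-0.0,-0.0]] + [[0.11, 0.10, 0.25], [1.12, 1.00, 2.57], [0.30, 0.26, 0.68]]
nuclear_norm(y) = 5.95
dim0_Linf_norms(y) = [0.83, 0.55, 4.8]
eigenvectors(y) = [[0.06, 0.52, 0.09], [0.92, -0.85, 0.96], [-0.38, 0.10, 0.25]]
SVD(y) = [[0.08, -0.22, -0.97],[1.00, -0.04, 0.09],[-0.05, -0.97, 0.22]] @ diag([4.865582812482924, 0.9692105705047455, 0.11329062137973694]) @ [[-0.08,  0.11,  0.99],[-0.87,  -0.49,  -0.02],[-0.49,  0.86,  -0.13]]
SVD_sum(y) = [[-0.03, 0.04, 0.36], [-0.39, 0.52, 4.80], [0.02, -0.03, -0.26]] + [[0.19, 0.11, 0.0], [0.03, 0.02, 0.00], [0.82, 0.47, 0.01]] + [[0.05,-0.1,0.01], [-0.00,0.01,-0.00], [-0.01,0.02,-0.0]]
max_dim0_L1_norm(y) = 5.43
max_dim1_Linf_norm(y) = 4.8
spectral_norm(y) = 4.87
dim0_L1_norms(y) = [1.4, 1.06, 5.43]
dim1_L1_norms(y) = [0.64, 5.71, 1.54]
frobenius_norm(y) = 4.96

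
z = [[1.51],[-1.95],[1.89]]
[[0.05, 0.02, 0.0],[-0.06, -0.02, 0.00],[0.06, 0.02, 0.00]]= z @ [[0.03, 0.01, -0.00]]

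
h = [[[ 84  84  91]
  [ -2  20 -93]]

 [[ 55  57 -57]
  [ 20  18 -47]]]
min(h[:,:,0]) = -2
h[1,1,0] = 20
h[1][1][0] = 20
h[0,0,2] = 91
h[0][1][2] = -93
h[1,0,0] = 55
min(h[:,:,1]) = 18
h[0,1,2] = -93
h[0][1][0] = -2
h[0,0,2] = 91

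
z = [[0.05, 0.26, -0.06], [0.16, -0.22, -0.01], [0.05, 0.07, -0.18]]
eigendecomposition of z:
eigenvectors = [[-0.90, -0.57, 0.11], [-0.38, 0.8, 0.14], [-0.22, -0.18, 0.98]]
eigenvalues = [0.15, -0.33, -0.16]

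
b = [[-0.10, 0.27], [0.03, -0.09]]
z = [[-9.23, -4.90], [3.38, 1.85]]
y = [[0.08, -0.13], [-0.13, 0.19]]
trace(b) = -0.19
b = z @ y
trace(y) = 0.27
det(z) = -0.51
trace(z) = -7.38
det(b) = 0.00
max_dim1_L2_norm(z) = 10.45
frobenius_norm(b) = 0.30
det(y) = -0.00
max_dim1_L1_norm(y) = 0.32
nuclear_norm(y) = 0.28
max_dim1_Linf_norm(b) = 0.27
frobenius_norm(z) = 11.14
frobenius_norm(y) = 0.28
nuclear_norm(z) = 11.18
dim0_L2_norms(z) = [9.83, 5.24]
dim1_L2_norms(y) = [0.15, 0.23]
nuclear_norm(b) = 0.31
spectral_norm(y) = 0.28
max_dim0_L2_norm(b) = 0.28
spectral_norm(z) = 11.14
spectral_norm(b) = 0.30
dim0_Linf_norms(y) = [0.13, 0.19]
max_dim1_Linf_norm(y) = 0.19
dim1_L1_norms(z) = [14.13, 5.23]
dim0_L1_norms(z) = [12.61, 6.75]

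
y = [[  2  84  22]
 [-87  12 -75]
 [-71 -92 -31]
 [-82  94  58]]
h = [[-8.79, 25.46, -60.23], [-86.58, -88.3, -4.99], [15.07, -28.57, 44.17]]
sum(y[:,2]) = -26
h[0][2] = -60.23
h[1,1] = -88.3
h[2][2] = 44.17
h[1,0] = -86.58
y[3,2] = 58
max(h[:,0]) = 15.07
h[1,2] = -4.99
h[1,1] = -88.3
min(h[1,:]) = -88.3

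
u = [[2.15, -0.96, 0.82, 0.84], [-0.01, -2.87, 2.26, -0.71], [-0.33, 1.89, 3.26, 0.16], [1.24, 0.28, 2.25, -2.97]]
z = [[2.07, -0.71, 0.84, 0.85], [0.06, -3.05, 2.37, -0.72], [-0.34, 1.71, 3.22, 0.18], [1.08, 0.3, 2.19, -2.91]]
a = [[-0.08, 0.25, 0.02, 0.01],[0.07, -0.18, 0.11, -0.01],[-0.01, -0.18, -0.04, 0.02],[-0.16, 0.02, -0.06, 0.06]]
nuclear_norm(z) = 13.36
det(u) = 105.51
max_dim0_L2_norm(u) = 4.63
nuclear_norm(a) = 0.66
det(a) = 0.00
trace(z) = -0.67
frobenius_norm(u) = 7.11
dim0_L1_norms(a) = [0.32, 0.63, 0.23, 0.1]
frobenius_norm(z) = 7.04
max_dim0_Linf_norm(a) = 0.25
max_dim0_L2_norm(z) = 4.64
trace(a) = -0.24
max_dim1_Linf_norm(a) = 0.25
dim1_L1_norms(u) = [4.77, 5.85, 5.64, 6.74]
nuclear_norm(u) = 13.51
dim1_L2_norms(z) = [2.49, 3.93, 3.67, 3.81]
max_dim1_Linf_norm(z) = 3.22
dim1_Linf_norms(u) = [2.15, 2.87, 3.26, 2.97]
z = u + a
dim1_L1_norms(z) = [4.47, 6.2, 5.45, 6.48]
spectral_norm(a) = 0.38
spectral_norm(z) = 5.06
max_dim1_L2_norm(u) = 3.94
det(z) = 100.28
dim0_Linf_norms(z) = [2.07, 3.05, 3.22, 2.91]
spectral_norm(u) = 5.08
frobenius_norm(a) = 0.43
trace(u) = -0.43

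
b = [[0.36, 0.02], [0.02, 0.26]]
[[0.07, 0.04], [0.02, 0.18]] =b @ [[0.18, 0.06], [0.06, 0.68]]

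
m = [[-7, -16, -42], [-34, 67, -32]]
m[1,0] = -34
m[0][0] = -7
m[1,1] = 67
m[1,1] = 67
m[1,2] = -32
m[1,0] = -34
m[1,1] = 67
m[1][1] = 67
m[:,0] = [-7, -34]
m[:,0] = [-7, -34]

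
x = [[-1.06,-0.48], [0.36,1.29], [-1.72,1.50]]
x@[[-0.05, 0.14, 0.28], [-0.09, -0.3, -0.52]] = [[0.10, -0.00, -0.05],[-0.13, -0.34, -0.57],[-0.05, -0.69, -1.26]]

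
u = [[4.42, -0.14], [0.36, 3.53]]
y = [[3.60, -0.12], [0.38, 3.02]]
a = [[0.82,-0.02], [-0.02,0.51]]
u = a + y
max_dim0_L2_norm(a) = 0.82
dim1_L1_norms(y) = [3.72, 3.4]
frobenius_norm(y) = 4.72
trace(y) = 6.62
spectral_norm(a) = 0.82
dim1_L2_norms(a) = [0.82, 0.51]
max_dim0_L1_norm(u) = 4.78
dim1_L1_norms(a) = [0.84, 0.53]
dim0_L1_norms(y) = [3.98, 3.14]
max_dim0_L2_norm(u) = 4.43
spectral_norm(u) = 4.44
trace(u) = 7.95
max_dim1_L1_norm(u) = 4.56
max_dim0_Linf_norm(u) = 4.42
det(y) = 10.92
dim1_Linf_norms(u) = [4.42, 3.53]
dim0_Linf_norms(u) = [4.42, 3.53]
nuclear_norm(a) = 1.33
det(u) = 15.65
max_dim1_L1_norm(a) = 0.84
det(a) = 0.42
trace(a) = 1.33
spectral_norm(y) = 3.64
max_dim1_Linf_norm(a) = 0.82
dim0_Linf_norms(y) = [3.6, 3.02]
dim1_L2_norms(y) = [3.6, 3.04]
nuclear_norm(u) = 7.97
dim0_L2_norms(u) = [4.43, 3.53]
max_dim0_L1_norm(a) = 0.84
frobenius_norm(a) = 0.97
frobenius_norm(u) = 5.67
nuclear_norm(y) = 6.64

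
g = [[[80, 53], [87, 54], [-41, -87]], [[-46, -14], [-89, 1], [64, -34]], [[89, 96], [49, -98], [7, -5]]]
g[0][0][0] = 80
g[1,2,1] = -34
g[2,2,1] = -5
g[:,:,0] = [[80, 87, -41], [-46, -89, 64], [89, 49, 7]]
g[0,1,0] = 87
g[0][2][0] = -41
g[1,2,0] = 64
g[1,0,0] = -46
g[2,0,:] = [89, 96]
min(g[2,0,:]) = 89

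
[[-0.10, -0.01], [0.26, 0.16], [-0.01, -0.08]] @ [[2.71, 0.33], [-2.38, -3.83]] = [[-0.25,0.01], [0.32,-0.53], [0.16,0.3]]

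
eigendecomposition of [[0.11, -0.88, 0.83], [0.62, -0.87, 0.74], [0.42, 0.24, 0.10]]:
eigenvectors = [[(-0.34+0j), 0.79+0.00j, 0.79-0.00j], [(-0.57+0j), 0.12-0.30j, 0.12+0.30j], [(-0.75+0j), -0.51-0.08j, (-0.51+0.08j)]]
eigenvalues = [(0.47+0j), (-0.57+0.25j), (-0.57-0.25j)]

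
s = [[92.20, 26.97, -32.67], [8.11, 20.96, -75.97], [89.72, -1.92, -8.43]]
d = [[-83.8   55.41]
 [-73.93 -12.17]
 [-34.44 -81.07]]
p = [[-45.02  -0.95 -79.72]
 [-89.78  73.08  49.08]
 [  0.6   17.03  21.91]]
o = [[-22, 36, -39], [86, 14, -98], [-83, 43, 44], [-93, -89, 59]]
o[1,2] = -98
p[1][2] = 49.08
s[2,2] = -8.43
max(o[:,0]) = 86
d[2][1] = -81.07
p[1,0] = -89.78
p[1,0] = -89.78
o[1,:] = [86, 14, -98]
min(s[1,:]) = -75.97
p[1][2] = 49.08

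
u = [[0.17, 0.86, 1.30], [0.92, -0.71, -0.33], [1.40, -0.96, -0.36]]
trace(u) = -0.90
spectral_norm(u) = 2.27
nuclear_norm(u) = 3.61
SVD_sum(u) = [[-0.64,0.66,0.46], [0.73,-0.75,-0.53], [1.03,-1.06,-0.74]] + [[0.81, 0.20, 0.84], [0.19, 0.05, 0.2], [0.37, 0.09, 0.38]] + [[-0.00,  -0.0,  0.00],[-0.00,  -0.00,  0.0],[0.0,  0.0,  -0.00]]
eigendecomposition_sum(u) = [[-0.69, 0.81, 0.64],  [0.62, -0.72, -0.57],  [0.85, -1.00, -0.78]] + [[0.86, 0.05, 0.66],[0.30, 0.02, 0.23],[0.55, 0.03, 0.42]] + [[-0.00, -0.00, 0.0],  [-0.0, -0.0, 0.0],  [0.0, 0.0, -0.0]]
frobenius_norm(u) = 2.63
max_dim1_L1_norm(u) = 2.72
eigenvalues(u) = [-2.2, 1.3, -0.01]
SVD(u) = [[0.45,0.89,-0.06], [-0.52,0.21,-0.83], [-0.73,0.41,0.55]] @ diag([2.2714903329680545, 1.3301814457549208, 0.0069991858115091106]) @ [[-0.62,0.64,0.45], [0.69,0.17,0.71], [0.38,0.75,-0.55]]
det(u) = 0.02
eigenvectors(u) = [[0.55, -0.81, -0.38],[-0.49, -0.28, -0.75],[-0.68, -0.52, 0.55]]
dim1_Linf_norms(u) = [1.3, 0.92, 1.4]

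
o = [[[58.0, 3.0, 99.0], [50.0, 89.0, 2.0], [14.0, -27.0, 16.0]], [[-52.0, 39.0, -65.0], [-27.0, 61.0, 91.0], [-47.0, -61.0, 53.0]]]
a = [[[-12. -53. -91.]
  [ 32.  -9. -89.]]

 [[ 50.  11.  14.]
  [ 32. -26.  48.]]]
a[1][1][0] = 32.0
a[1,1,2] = 48.0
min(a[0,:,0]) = -12.0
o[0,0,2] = 99.0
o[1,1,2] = 91.0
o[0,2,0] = 14.0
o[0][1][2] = 2.0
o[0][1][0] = 50.0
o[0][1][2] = 2.0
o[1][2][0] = -47.0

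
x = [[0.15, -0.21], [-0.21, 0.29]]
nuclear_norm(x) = 0.44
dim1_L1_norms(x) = [0.36, 0.5]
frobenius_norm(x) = 0.44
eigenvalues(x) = [-0.0, 0.44]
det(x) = -0.00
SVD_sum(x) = [[0.15,-0.21], [-0.21,0.29]] + [[-0.0, -0.00], [-0.00, -0.0]]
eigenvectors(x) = [[-0.81, 0.58], [-0.58, -0.81]]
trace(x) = 0.44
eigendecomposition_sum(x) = [[-0.00, -0.00], [-0.0, -0.00]] + [[0.15, -0.21], [-0.21, 0.29]]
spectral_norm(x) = 0.44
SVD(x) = [[-0.58,0.81], [0.81,0.58]] @ diag([0.44135943621178647, 0.0013594362117865613]) @ [[-0.58, 0.81], [-0.81, -0.58]]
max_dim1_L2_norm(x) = 0.36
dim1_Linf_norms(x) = [0.21, 0.29]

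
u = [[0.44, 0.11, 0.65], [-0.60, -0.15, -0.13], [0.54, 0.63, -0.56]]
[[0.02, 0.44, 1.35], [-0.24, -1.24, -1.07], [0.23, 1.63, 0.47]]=u @ [[0.55,2.27,1.47],[-0.35,-0.11,0.39],[-0.28,-0.84,1.01]]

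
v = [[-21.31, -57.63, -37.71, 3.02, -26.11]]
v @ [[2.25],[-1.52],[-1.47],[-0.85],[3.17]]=[[9.75]]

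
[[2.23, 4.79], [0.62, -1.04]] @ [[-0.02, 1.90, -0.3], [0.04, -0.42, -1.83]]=[[0.15,2.23,-9.43], [-0.05,1.61,1.72]]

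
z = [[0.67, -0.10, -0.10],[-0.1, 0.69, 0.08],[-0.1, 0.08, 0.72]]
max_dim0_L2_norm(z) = 0.73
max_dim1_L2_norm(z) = 0.73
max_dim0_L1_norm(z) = 0.9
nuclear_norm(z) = 2.08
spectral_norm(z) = 0.88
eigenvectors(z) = [[0.56, -0.82, 0.16], [-0.55, -0.51, -0.66], [-0.62, -0.28, 0.73]]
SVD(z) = [[-0.56, -0.16, -0.82], [0.55, 0.66, -0.51], [0.62, -0.73, -0.28]] @ diag([0.8807699045413571, 0.6257681003937391, 0.5734619950649035]) @ [[-0.56, 0.55, 0.62], [-0.16, 0.66, -0.73], [-0.82, -0.51, -0.28]]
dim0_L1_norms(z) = [0.87, 0.87, 0.9]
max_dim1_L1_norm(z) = 0.9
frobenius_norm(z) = 1.22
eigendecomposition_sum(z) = [[0.27, -0.27, -0.3], [-0.27, 0.27, 0.3], [-0.3, 0.30, 0.34]] + [[0.38, 0.24, 0.13], [0.24, 0.15, 0.08], [0.13, 0.08, 0.04]] + [[0.02, -0.07, 0.07], [-0.07, 0.27, -0.3], [0.07, -0.30, 0.34]]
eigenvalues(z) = [0.88, 0.57, 0.63]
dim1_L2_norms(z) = [0.68, 0.7, 0.73]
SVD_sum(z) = [[0.27, -0.27, -0.30],[-0.27, 0.27, 0.3],[-0.30, 0.3, 0.34]] + [[0.02, -0.07, 0.07], [-0.07, 0.27, -0.3], [0.07, -0.30, 0.34]] + [[0.38, 0.24, 0.13], [0.24, 0.15, 0.08], [0.13, 0.08, 0.04]]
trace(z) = 2.08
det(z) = 0.32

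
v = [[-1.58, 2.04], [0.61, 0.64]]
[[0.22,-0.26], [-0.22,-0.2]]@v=[[-0.51, 0.28],  [0.23, -0.58]]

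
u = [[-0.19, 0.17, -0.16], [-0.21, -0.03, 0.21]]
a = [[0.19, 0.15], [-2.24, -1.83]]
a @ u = [[-0.07, 0.03, 0.00], [0.81, -0.33, -0.03]]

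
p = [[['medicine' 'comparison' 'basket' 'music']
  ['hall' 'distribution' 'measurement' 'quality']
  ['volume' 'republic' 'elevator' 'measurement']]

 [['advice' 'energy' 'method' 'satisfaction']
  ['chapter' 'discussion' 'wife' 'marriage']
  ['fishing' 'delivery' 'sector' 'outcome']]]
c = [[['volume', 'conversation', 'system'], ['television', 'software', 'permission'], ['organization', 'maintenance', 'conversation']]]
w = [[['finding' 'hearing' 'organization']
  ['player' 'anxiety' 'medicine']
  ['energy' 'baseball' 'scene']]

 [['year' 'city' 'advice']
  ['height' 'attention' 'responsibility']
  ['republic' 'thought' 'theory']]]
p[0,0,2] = 'basket'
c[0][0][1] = 'conversation'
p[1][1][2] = 'wife'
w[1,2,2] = 'theory'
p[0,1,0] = 'hall'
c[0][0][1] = 'conversation'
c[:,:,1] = [['conversation', 'software', 'maintenance']]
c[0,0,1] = 'conversation'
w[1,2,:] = ['republic', 'thought', 'theory']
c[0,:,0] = ['volume', 'television', 'organization']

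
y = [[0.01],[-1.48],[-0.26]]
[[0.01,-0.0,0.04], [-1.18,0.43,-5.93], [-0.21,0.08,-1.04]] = y@[[0.8, -0.29, 4.01]]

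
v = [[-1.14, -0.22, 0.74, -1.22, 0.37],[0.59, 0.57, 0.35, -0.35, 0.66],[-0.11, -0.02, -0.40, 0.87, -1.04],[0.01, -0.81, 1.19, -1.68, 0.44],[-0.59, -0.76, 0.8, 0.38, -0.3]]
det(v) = 1.304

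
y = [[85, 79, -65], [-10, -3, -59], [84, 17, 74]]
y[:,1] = [79, -3, 17]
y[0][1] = 79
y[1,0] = -10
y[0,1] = 79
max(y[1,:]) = -3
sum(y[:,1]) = 93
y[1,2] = -59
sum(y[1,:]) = -72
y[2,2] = 74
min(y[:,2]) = -65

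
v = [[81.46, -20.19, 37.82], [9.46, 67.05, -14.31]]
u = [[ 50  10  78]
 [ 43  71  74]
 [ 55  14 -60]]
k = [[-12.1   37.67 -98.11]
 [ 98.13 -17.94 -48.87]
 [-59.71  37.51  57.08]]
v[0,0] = 81.46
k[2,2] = 57.08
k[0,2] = -98.11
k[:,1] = [37.67, -17.94, 37.51]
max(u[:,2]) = 78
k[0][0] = -12.1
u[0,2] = 78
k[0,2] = -98.11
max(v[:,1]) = 67.05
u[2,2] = -60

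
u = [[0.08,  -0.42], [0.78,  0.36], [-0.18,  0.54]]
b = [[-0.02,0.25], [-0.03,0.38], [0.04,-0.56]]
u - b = [[0.1, -0.67], [0.81, -0.02], [-0.22, 1.1]]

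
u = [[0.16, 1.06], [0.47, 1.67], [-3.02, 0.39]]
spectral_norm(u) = 3.06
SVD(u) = [[-0.04, -0.53], [-0.13, -0.84], [0.99, -0.13]] @ diag([3.0620724014423377, 2.0137558462547425]) @ [[-1.00, 0.04],[-0.04, -1.0]]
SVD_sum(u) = [[0.12,-0.0], [0.40,-0.02], [-3.03,0.13]] + [[0.04, 1.06], [0.07, 1.69], [0.01, 0.26]]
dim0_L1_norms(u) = [3.65, 3.12]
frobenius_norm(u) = 3.66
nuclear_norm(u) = 5.08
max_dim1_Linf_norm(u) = 3.02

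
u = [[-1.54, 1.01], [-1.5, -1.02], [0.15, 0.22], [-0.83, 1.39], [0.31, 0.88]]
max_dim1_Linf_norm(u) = 1.54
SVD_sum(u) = [[-1.50, 1.06], [-0.52, 0.37], [-0.0, 0.00], [-1.21, 0.86], [-0.21, 0.15]] + [[-0.04, -0.05], [-0.98, -1.39], [0.15, 0.22], [0.38, 0.53], [0.52, 0.73]]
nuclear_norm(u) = 4.51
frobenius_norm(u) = 3.20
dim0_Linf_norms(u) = [1.54, 1.39]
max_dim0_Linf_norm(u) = 1.54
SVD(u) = [[-0.75, -0.03], [-0.26, -0.83], [-0.0, 0.13], [-0.6, 0.32], [-0.10, 0.44]] @ diag([2.459245863599892, 2.0485628578022252]) @ [[0.82, -0.58], [0.58, 0.82]]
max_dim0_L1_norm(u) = 4.52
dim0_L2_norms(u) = [2.33, 2.19]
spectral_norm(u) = 2.46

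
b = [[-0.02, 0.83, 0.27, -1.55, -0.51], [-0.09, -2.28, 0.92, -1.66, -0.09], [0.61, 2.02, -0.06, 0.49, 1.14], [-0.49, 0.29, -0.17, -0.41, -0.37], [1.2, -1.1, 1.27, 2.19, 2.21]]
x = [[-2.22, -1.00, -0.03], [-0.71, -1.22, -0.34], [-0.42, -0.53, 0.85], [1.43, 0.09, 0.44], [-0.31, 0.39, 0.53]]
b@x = [[-2.72, -1.47, -1.00], [-0.91, 2.2, 0.78], [-2.42, -2.55, 0.06], [0.48, 0.05, -0.6], [0.03, 0.53, 3.55]]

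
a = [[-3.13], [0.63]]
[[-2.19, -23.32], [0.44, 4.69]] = a@[[0.70, 7.45]]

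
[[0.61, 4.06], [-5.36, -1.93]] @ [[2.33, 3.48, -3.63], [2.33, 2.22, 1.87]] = [[10.88,11.14,5.38], [-16.99,-22.94,15.85]]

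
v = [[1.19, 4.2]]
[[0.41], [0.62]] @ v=[[0.49, 1.72], [0.74, 2.60]]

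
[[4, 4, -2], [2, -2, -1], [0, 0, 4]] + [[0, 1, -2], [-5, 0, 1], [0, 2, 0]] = [[4, 5, -4], [-3, -2, 0], [0, 2, 4]]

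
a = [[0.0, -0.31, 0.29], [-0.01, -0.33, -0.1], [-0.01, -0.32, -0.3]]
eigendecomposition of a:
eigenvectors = [[-0.18,1.0,-0.93], [0.51,-0.03,-0.13], [0.84,-0.00,0.33]]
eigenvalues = [-0.49, 0.01, -0.15]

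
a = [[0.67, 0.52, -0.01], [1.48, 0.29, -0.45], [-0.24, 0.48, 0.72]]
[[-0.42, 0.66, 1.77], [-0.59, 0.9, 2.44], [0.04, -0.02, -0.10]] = a @ [[-0.16,0.26,0.68], [-0.60,0.92,2.49], [0.4,-0.56,-1.57]]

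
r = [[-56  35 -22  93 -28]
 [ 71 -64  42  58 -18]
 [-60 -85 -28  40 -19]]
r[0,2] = -22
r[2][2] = -28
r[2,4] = -19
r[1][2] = 42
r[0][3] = 93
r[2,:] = [-60, -85, -28, 40, -19]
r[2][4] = -19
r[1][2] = 42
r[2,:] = [-60, -85, -28, 40, -19]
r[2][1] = -85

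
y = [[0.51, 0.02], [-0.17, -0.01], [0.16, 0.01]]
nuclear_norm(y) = 0.57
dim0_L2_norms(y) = [0.56, 0.02]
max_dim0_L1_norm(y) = 0.84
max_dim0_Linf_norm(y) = 0.51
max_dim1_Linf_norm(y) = 0.51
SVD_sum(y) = [[0.51, 0.02],  [-0.17, -0.01],  [0.16, 0.01]] + [[0.0,-0.00], [0.0,-0.00], [-0.0,0.00]]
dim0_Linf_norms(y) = [0.51, 0.02]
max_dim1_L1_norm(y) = 0.53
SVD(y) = [[-0.91, -0.41], [0.30, -0.59], [-0.29, 0.69]] @ diag([0.5614083585886429, 0.004544766969357035]) @ [[-1.00, -0.04],  [-0.04, 1.00]]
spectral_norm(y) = 0.56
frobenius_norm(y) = 0.56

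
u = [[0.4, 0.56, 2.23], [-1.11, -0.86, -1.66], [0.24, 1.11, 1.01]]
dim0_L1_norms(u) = [1.75, 2.53, 4.9]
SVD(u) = [[-0.67, 0.69, -0.29], [0.62, 0.3, -0.72], [-0.41, -0.66, -0.63]] @ diag([3.4034717161539376, 0.74181599046253, 0.5913453421092223]) @ [[-0.31,  -0.40,  -0.86], [-0.3,  -0.82,  0.49], [0.9,  -0.41,  -0.14]]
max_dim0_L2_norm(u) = 2.96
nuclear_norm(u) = 4.74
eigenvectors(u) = [[(0.64+0j), (0.66+0j), (0.66-0j)], [(0.61+0j), -0.61+0.14j, (-0.61-0.14j)], [-0.48+0.00j, 0.22+0.34j, 0.22-0.34j]]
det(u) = -1.49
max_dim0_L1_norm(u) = 4.9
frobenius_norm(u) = 3.53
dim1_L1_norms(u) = [3.19, 3.63, 2.36]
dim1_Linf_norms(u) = [2.23, 1.66, 1.11]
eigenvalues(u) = [(-0.73+0j), (0.64+1.28j), (0.64-1.28j)]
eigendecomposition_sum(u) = [[(-0.33-0j), -0.31+0.00j, (0.13+0j)], [-0.32-0.00j, -0.30+0.00j, 0.12+0.00j], [(0.25+0j), (0.23-0j), -0.10-0.00j]] + [[0.37+0.25j, 0.44-0.56j, 1.05-0.38j], [(-0.4-0.15j), (-0.28+0.62j), (-0.89+0.58j)], [-0.00+0.28j, (0.44+0.04j), (0.55+0.42j)]] + [[0.37-0.25j, (0.44+0.56j), (1.05+0.38j)], [(-0.4+0.15j), (-0.28-0.62j), -0.89-0.58j], [(-0-0.28j), 0.44-0.04j, 0.55-0.42j]]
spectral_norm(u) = 3.40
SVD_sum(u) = [[0.70,0.91,1.96], [-0.66,-0.85,-1.83], [0.43,0.56,1.2]] + [[-0.15, -0.42, 0.25], [-0.07, -0.19, 0.11], [0.15, 0.40, -0.24]] + [[-0.15, 0.07, 0.02], [-0.38, 0.17, 0.06], [-0.34, 0.15, 0.05]]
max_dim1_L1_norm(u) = 3.63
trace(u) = 0.55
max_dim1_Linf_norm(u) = 2.23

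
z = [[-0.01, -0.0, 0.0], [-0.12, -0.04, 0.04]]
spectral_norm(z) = 0.13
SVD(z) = [[-0.07, -1.00], [-1.0, 0.07]] @ diag([0.1329733146154635, 0.0042541274283874435]) @ [[0.91, 0.3, -0.30], [0.42, -0.64, 0.64]]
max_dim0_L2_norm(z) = 0.12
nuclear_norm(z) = 0.14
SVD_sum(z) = [[-0.01, -0.00, 0.0], [-0.12, -0.04, 0.04]] + [[-0.00, 0.0, -0.00], [0.0, -0.0, 0.00]]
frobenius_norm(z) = 0.13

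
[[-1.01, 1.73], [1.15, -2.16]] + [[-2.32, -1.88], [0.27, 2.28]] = [[-3.33,-0.15],[1.42,0.12]]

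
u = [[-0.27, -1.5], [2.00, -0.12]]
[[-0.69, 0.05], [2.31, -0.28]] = u@[[1.17,-0.14],  [0.25,-0.01]]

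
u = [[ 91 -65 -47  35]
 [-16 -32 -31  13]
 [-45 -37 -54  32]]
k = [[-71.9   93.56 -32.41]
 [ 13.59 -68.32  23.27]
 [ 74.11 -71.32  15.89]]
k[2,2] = 15.89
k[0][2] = -32.41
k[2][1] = -71.32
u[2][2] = -54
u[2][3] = 32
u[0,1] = -65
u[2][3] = 32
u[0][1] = -65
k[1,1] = -68.32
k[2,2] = 15.89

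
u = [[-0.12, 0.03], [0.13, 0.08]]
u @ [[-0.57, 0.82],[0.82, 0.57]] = [[0.09, -0.08],[-0.01, 0.15]]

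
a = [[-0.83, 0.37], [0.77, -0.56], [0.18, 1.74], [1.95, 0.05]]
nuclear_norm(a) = 4.12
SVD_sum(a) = [[-0.87, 0.17], [0.85, -0.16], [-0.15, 0.03], [1.87, -0.36]] + [[0.04, 0.20],[-0.08, -0.4],[0.33, 1.71],[0.08, 0.41]]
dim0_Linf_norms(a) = [1.95, 1.74]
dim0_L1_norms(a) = [3.73, 2.72]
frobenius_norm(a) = 2.93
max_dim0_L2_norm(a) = 2.26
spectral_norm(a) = 2.28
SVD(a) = [[-0.39,0.11],[0.38,-0.22],[-0.07,0.94],[0.84,0.23]] @ diag([2.2759301424218132, 1.8486324639624356]) @ [[0.98, -0.19], [0.19, 0.98]]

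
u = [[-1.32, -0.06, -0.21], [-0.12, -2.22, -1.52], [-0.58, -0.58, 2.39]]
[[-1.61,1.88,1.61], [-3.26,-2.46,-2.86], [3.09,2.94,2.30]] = u @[[0.95, -1.6, -1.39], [0.32, 0.53, 0.8], [1.6, 0.97, 0.82]]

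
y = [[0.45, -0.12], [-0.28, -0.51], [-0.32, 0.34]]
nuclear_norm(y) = 1.24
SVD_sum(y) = [[0.25,-0.29], [0.13,-0.16], [-0.3,0.36]] + [[0.20, 0.17], [-0.41, -0.35], [-0.02, -0.02]]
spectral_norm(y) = 0.64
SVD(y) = [[-0.60, 0.44], [-0.33, -0.9], [0.73, -0.04]] @ diag([0.6379552818284141, 0.6053206244522225]) @ [[-0.65, 0.76], [0.76, 0.65]]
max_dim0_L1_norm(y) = 1.05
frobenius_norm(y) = 0.88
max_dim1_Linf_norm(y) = 0.51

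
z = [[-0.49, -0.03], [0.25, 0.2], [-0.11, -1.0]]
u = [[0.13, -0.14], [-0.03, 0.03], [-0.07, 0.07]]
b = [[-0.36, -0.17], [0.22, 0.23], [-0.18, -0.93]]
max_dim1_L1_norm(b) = 1.11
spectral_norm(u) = 0.22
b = u + z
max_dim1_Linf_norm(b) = 0.93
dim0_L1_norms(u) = [0.23, 0.24]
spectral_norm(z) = 1.04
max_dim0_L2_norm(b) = 0.97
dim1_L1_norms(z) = [0.52, 0.45, 1.11]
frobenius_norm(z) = 1.16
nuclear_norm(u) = 0.22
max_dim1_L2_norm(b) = 0.95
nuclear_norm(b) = 1.36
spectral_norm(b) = 1.02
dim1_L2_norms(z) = [0.49, 0.32, 1.01]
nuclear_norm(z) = 1.56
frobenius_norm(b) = 1.08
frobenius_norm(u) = 0.22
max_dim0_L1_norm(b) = 1.33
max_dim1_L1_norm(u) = 0.27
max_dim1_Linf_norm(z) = 1.0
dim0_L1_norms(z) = [0.85, 1.23]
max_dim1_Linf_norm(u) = 0.14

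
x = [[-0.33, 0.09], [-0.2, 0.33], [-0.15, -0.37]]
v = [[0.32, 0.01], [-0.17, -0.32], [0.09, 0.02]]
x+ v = [[-0.01, 0.1], [-0.37, 0.01], [-0.06, -0.35]]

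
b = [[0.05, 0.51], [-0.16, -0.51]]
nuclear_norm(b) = 0.81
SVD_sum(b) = [[0.1, 0.5], [-0.11, -0.52]] + [[-0.05, 0.01],[-0.05, 0.01]]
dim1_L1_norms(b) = [0.56, 0.67]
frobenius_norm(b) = 0.74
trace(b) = -0.46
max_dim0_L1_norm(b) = 1.02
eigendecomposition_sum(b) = [[0.03+0.60j, 0.26+1.04j], [-0.08-0.33j, (-0.26-0.54j)]] + [[0.02-0.60j,0.25-1.04j], [-0.08+0.33j,-0.25+0.54j]]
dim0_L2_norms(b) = [0.17, 0.72]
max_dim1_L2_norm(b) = 0.53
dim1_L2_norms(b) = [0.51, 0.53]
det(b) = 0.06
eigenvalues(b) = [(-0.23+0.06j), (-0.23-0.06j)]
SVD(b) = [[0.69, -0.72],[-0.72, -0.69]] @ diag([0.7365450950875584, 0.0761664158435961]) @ [[0.20, 0.98], [0.98, -0.2]]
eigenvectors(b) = [[0.87+0.00j, 0.87-0.00j],[(-0.48+0.1j), -0.48-0.10j]]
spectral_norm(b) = 0.74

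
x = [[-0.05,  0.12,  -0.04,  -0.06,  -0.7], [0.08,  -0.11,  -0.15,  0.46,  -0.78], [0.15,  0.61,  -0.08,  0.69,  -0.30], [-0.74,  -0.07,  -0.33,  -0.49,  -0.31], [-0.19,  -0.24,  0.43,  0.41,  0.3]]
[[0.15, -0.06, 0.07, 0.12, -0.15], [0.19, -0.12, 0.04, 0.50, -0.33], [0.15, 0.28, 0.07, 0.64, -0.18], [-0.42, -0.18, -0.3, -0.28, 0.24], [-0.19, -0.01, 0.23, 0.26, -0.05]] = x @ [[0.65, 0.06, 0.13, -0.07, -0.25], [0.06, 0.41, 0.05, 0.09, 0.14], [0.13, 0.05, 0.67, 0.05, -0.14], [-0.07, 0.09, 0.05, 0.77, -0.22], [-0.25, 0.14, -0.14, -0.22, 0.28]]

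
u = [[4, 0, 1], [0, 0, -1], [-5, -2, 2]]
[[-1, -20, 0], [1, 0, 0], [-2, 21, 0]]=u @[[0, -5, 0], [0, 2, 0], [-1, 0, 0]]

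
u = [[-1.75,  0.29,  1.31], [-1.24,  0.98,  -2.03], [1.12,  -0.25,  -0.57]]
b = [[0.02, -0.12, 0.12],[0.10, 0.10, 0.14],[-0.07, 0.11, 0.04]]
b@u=[[0.25, -0.14, 0.2], [-0.14, 0.09, -0.15], [0.03, 0.08, -0.34]]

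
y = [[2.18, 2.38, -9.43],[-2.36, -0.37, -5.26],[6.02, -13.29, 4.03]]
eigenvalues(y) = [(6.2+6.46j), (6.2-6.46j), (-6.55+0j)]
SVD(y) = [[-0.37, 0.82, -0.44], [-0.19, 0.39, 0.90], [0.91, 0.42, 0.01]] @ diag([16.092670012891332, 9.548123003614734, 3.41767742246562]) @ [[0.32, -0.80, 0.51], [0.36, -0.4, -0.85], [-0.88, -0.45, -0.16]]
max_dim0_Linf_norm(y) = 13.29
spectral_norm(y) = 16.09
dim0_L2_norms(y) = [6.82, 13.51, 11.53]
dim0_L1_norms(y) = [10.56, 16.04, 18.72]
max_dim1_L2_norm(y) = 15.14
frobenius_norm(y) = 19.02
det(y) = -525.14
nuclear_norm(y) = 29.06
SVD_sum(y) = [[-1.91, 4.81, -3.07], [-0.99, 2.51, -1.6], [4.63, -11.67, 7.44]] + [[2.77, -3.11, -6.60], [1.33, -1.50, -3.18], [1.43, -1.60, -3.40]] + [[1.32, 0.67, 0.24], [-2.7, -1.38, -0.48], [-0.04, -0.02, -0.01]]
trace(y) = 5.84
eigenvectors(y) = [[0.78+0.00j, (0.78-0j), 0.45+0.00j], [0.17+0.22j, (0.17-0.22j), 0.67+0.00j], [-0.29-0.48j, (-0.29+0.48j), (0.59+0j)]]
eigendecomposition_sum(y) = [[(1.02+5.36j), 2.80-5.72j, -3.98+2.43j], [(-1.29+1.44j), 2.21-0.44j, (-1.54-0.6j)], [(2.92-2.62j), -4.55+0.41j, 2.97+1.54j]] + [[1.02-5.36j, (2.8+5.72j), -3.98-2.43j], [-1.29-1.44j, 2.21+0.44j, (-1.54+0.6j)], [(2.92+2.62j), (-4.55-0.41j), (2.97-1.54j)]] + [[(0.14+0j), -3.21-0.00j, -1.47-0.00j], [(0.21+0j), (-4.78-0j), -2.19-0.00j], [0.19+0.00j, (-4.18-0j), (-1.91-0j)]]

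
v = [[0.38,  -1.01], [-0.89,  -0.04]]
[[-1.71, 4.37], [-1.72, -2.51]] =v @ [[1.82, 2.96], [2.38, -3.21]]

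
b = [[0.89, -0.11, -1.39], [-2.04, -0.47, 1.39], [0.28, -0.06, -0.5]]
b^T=[[0.89, -2.04, 0.28], [-0.11, -0.47, -0.06], [-1.39, 1.39, -0.50]]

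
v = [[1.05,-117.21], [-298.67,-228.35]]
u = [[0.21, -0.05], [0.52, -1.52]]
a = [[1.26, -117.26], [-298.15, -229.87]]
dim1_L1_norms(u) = [0.26, 2.04]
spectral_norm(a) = 383.45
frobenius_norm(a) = 394.32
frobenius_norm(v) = 393.81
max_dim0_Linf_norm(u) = 1.52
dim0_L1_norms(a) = [299.41, 347.13]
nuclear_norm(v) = 474.95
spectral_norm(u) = 1.61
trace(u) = -1.31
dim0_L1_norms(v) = [299.72, 345.56]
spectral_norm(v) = 382.90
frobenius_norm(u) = 1.62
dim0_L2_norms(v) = [298.67, 256.67]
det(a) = -35250.71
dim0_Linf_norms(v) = [298.67, 228.35]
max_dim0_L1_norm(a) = 347.13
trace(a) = -228.61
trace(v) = -227.30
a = u + v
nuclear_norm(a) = 475.38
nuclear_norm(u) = 1.79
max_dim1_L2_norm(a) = 376.48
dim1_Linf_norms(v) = [117.21, 298.67]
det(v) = -35246.88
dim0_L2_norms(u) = [0.56, 1.52]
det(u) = -0.29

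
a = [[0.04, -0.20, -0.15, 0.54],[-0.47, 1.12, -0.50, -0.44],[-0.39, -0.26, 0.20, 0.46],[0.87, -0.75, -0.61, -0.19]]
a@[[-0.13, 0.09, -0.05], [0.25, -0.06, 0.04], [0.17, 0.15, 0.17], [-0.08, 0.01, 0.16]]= [[-0.12, -0.0, 0.05],  [0.29, -0.19, -0.09],  [-0.02, 0.02, 0.12],  [-0.39, 0.03, -0.21]]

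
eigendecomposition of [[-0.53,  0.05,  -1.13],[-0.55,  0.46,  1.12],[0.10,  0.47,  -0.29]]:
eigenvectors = [[(0.83+0j), 0.83-0.00j, -0.21+0.00j], [0.12+0.40j, 0.12-0.40j, 0.92+0.00j], [(0.11-0.35j), (0.11+0.35j), 0.32+0.00j]]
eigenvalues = [(-0.67+0.51j), (-0.67-0.51j), (0.98+0j)]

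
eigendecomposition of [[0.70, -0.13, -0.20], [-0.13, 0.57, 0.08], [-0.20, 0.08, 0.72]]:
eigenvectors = [[-0.67, 0.68, 0.30], [0.35, 0.64, -0.68], [0.66, 0.35, 0.67]]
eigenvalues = [0.97, 0.48, 0.55]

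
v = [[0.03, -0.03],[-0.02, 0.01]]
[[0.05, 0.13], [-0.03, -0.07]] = v@[[1.62, 2.46], [0.11, -1.92]]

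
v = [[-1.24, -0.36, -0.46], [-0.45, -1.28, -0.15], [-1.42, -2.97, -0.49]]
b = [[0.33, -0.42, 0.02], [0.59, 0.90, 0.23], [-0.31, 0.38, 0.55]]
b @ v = [[-0.25, 0.36, -0.1], [-1.46, -2.05, -0.52], [-0.57, -2.01, -0.18]]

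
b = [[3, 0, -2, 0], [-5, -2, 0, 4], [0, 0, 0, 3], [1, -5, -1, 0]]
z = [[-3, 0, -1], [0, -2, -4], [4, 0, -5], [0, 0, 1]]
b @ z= [[-17, 0, 7], [15, 4, 17], [0, 0, 3], [-7, 10, 24]]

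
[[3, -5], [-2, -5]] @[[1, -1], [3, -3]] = [[-12, 12], [-17, 17]]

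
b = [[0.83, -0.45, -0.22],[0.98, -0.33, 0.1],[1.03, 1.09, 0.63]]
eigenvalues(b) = [(0.73+0.73j), (0.73-0.73j), (-0.32+0j)]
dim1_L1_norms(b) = [1.5, 1.41, 2.75]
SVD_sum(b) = [[0.43, 0.19, 0.15], [0.67, 0.29, 0.23], [1.32, 0.57, 0.44]] + [[0.38, -0.68, -0.27], [0.32, -0.57, -0.23], [-0.29, 0.52, 0.20]] + [[0.01, 0.05, -0.10], [-0.01, -0.05, 0.10], [0.0, 0.01, -0.02]]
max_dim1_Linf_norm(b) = 1.09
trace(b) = 1.13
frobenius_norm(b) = 2.16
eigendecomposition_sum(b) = [[(0.4+0.38j), -0.21+0.12j, -0.11+0.13j], [(0.41-0.04j), (-0.04+0.17j), 0.02+0.13j], [(0.62-1.09j), 0.38+0.39j, 0.36+0.18j]] + [[0.40-0.38j, -0.21-0.12j, -0.11-0.13j], [0.41+0.04j, -0.04-0.17j, (0.02-0.13j)], [(0.62+1.09j), 0.38-0.39j, (0.36-0.18j)]] + [[0.02+0.00j,-0.04-0.00j,0.01-0.00j],[(0.16+0j),(-0.26-0j),0.06-0.00j],[-0.21-0.00j,0.34+0.00j,(-0.08+0j)]]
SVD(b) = [[-0.28, -0.66, -0.69],[-0.44, -0.56, 0.71],[-0.85, 0.50, -0.13]] @ diag([1.755992547551958, 1.2478889829143922, 0.15576668213346356]) @ [[-0.88,-0.38,-0.30],[-0.46,0.82,0.33],[-0.12,-0.42,0.90]]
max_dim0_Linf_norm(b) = 1.09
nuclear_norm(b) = 3.16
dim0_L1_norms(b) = [2.84, 1.87, 0.95]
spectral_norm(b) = 1.76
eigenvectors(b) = [[(0.09-0.38j), (0.09+0.38j), -0.09+0.00j], [(-0.16-0.24j), (-0.16+0.24j), -0.61+0.00j], [(-0.88+0j), (-0.88-0j), 0.79+0.00j]]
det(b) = -0.34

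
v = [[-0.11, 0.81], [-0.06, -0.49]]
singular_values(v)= [0.95, 0.11]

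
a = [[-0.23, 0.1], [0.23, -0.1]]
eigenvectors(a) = [[-0.71, -0.4], [0.71, -0.92]]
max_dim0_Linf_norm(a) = 0.23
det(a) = 0.00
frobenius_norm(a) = 0.35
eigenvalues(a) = [-0.33, 0.0]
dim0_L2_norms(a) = [0.33, 0.14]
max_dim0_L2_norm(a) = 0.33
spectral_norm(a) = 0.35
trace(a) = -0.33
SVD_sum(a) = [[-0.23, 0.1], [0.23, -0.10]] + [[0.00, 0.00], [0.00, 0.00]]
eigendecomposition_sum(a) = [[-0.23, 0.10], [0.23, -0.1]] + [[0.00, 0.00], [0.00, 0.0]]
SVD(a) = [[-0.71, 0.71], [0.71, 0.71]] @ diag([0.354682957019364, 3.839179307320563e-18]) @ [[0.92, -0.40],[0.4, 0.92]]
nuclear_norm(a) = 0.35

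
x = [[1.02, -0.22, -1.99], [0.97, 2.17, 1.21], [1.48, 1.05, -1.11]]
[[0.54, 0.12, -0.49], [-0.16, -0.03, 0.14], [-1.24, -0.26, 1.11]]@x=[[-0.06, -0.37, -0.39], [0.01, 0.12, 0.13], [0.13, 0.87, 0.92]]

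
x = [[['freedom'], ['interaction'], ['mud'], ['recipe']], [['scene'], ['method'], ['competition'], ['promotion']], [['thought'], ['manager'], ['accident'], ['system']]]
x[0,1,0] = 'interaction'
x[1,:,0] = ['scene', 'method', 'competition', 'promotion']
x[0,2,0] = 'mud'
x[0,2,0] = 'mud'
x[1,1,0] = 'method'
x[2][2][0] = 'accident'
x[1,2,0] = 'competition'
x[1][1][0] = 'method'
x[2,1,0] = 'manager'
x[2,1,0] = 'manager'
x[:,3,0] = ['recipe', 'promotion', 'system']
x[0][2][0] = 'mud'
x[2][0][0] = 'thought'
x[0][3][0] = 'recipe'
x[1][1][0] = 'method'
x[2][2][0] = 'accident'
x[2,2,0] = 'accident'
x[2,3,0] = 'system'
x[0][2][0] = 'mud'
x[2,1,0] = 'manager'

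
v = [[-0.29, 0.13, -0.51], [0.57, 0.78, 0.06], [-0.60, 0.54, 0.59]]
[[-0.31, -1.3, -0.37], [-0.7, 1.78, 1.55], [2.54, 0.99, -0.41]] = v@[[-2.01, 1.37, 1.53], [0.43, 1.12, 0.87], [1.87, 2.05, 0.07]]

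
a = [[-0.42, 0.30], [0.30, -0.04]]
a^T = [[-0.42,0.30], [0.30,-0.04]]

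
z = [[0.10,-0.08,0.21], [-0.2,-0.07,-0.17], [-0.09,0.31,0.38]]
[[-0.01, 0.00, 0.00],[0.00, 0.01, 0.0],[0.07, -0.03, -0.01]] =z @[[-0.11,  0.01,  -0.00], [0.11,  -0.07,  -0.03], [0.07,  -0.03,  -0.01]]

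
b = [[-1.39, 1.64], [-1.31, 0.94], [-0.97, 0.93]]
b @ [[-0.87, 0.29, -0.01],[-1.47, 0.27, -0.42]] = [[-1.20,0.04,-0.67], [-0.24,-0.13,-0.38], [-0.52,-0.03,-0.38]]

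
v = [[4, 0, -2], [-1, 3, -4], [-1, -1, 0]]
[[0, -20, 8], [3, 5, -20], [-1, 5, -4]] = v @ [[0, -5, 4], [1, 0, 0], [0, 0, 4]]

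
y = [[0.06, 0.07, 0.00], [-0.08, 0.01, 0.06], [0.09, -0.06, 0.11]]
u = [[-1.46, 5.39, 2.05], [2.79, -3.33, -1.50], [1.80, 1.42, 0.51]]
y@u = [[0.11,0.09,0.02], [0.25,-0.38,-0.15], [-0.1,0.84,0.33]]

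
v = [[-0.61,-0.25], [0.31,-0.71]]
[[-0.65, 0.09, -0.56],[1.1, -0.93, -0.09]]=v@[[1.44, -0.58, 0.74], [-0.92, 1.06, 0.45]]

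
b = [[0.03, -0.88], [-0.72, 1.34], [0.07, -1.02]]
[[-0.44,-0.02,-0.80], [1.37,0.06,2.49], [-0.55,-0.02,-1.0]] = b @ [[-1.03,-0.04,-1.87], [0.47,0.02,0.85]]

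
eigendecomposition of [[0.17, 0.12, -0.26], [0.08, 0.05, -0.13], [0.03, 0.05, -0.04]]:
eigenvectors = [[-0.89+0.00j, 0.84+0.00j, (0.84-0j)], [-0.39+0.00j, (0.07+0.05j), 0.07-0.05j], [(-0.24+0j), 0.54+0.01j, 0.54-0.01j]]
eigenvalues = [(0.15+0j), (0.01+0j), (0.01-0j)]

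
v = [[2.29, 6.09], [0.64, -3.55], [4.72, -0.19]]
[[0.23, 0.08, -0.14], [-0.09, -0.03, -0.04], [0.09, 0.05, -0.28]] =v@[[0.02, 0.01, -0.06], [0.03, 0.01, -0.00]]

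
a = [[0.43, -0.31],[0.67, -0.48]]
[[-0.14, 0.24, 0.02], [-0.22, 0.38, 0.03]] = a@[[-0.4, 0.22, -0.10], [-0.10, -0.48, -0.21]]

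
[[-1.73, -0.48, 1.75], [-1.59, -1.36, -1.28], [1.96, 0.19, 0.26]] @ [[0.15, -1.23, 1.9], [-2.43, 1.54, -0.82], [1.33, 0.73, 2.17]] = [[3.23, 2.67, 0.9], [1.36, -1.07, -4.68], [0.18, -1.93, 4.13]]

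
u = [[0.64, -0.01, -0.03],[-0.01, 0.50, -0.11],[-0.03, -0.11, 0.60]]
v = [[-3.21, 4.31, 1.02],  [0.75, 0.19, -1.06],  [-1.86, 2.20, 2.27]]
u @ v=[[-2.01, 2.69, 0.60], [0.61, -0.19, -0.79], [-1.1, 1.17, 1.45]]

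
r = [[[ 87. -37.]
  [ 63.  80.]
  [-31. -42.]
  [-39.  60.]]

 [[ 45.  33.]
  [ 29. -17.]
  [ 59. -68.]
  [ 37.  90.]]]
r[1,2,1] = -68.0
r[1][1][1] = -17.0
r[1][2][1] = -68.0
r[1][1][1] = -17.0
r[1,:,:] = [[45.0, 33.0], [29.0, -17.0], [59.0, -68.0], [37.0, 90.0]]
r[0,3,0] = -39.0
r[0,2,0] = -31.0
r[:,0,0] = [87.0, 45.0]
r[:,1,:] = [[63.0, 80.0], [29.0, -17.0]]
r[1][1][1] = -17.0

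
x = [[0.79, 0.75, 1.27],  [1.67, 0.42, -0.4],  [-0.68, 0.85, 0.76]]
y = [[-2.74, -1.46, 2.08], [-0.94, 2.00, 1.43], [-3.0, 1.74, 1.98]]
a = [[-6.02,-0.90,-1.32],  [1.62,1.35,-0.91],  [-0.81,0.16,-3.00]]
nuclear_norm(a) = 10.52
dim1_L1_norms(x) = [2.81, 2.49, 2.29]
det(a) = 16.68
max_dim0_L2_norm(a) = 6.29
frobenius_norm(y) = 6.07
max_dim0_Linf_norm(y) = 3.0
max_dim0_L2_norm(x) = 1.97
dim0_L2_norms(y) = [4.17, 3.03, 3.21]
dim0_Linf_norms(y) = [3.0, 2.0, 2.08]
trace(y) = 1.24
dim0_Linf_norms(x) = [1.67, 0.85, 1.27]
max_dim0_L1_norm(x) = 3.14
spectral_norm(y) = 5.32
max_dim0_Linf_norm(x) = 1.67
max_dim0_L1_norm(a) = 8.45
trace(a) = -7.67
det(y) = 8.59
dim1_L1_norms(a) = [8.24, 3.88, 3.97]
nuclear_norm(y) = 8.75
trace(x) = 1.97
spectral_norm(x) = 2.03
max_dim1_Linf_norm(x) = 1.67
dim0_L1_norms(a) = [8.45, 2.41, 5.23]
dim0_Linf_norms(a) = [6.02, 1.35, 3.0]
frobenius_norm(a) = 7.33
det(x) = 1.94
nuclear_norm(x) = 4.37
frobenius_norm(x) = 2.77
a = y @ x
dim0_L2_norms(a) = [6.29, 1.63, 3.4]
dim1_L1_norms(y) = [6.28, 4.37, 6.72]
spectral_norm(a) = 6.58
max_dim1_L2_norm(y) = 3.99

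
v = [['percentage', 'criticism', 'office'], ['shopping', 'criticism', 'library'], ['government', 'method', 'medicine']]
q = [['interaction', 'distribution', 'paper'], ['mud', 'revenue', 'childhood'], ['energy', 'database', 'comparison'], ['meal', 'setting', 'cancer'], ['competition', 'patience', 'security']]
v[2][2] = 'medicine'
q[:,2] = ['paper', 'childhood', 'comparison', 'cancer', 'security']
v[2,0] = 'government'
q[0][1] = 'distribution'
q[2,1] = 'database'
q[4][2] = 'security'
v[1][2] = 'library'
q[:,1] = ['distribution', 'revenue', 'database', 'setting', 'patience']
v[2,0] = 'government'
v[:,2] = ['office', 'library', 'medicine']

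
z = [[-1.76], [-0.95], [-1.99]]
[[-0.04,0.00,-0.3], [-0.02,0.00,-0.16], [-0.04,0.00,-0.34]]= z@[[0.02, -0.00, 0.17]]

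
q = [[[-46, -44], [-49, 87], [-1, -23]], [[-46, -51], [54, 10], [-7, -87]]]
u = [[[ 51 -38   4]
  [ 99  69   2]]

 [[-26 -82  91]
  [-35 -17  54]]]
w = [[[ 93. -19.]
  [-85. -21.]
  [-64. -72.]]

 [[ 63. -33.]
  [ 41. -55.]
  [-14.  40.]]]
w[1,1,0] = 41.0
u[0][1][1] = 69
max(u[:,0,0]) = 51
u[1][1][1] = -17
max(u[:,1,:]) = 99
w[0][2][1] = -72.0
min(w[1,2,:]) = -14.0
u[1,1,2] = 54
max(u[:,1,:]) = 99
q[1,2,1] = -87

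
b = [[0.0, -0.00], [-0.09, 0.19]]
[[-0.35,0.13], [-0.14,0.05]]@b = [[-0.01, 0.02],[-0.0, 0.01]]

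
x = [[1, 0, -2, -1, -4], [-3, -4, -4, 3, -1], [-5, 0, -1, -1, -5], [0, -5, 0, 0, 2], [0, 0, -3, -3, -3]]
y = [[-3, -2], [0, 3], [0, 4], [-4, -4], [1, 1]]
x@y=[[-3, -10], [-4, -35], [14, 5], [2, -13], [9, -3]]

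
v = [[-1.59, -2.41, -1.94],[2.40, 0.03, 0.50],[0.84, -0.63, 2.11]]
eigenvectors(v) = [[(0.73+0j), 0.73-0.00j, (-0.36+0j)],[-0.21-0.61j, -0.21+0.61j, (-0.21+0j)],[-0.08-0.21j, -0.08+0.21j, 0.91+0.00j]]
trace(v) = 0.55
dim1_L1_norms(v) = [5.94, 2.93, 3.58]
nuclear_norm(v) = 7.77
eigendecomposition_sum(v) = [[(-0.79+1.16j), -1.32-0.53j, (-0.62+0.33j)], [(1.2+0.32j), -0.06+1.26j, (0.46+0.42j)], [0.41+0.10j, -0.01+0.43j, 0.16+0.14j]] + [[(-0.79-1.16j), (-1.32+0.53j), (-0.62-0.33j)], [1.20-0.32j, (-0.06-1.26j), (0.46-0.42j)], [0.41-0.10j, (-0.01-0.43j), (0.16-0.14j)]] + [[(-0-0j), (0.24-0j), (-0.7-0j)], [-0.00-0.00j, (0.14-0j), -0.42-0.00j], [0.01+0.00j, -0.61+0.00j, 1.79+0.00j]]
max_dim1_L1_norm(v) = 5.94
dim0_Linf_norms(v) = [2.4, 2.41, 2.11]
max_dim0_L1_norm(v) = 4.83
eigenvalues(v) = [(-0.69+2.56j), (-0.69-2.56j), (1.93+0j)]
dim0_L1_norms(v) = [4.83, 3.07, 4.55]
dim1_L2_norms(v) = [3.48, 2.45, 2.36]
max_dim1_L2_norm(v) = 3.48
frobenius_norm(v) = 4.86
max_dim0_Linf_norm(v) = 2.41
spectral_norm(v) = 4.11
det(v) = 13.57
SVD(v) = [[-0.79,  0.60,  0.14], [0.46,  0.44,  0.77], [0.4,  0.67,  -0.63]] @ diag([4.112286972336442, 2.023050772457752, 1.63145990732536]) @ [[0.66, 0.41, 0.63], [0.33, -0.91, 0.24], [0.67, 0.06, -0.74]]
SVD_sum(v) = [[-2.14, -1.32, -2.06], [1.26, 0.78, 1.21], [1.08, 0.66, 1.04]] + [[0.4,-1.10,0.29], [0.3,-0.82,0.21], [0.45,-1.24,0.32]] + [[0.15, 0.01, -0.16],[0.84, 0.07, -0.92],[-0.69, -0.06, 0.75]]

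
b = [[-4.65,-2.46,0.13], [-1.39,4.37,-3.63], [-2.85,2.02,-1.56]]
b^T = [[-4.65, -1.39, -2.85], [-2.46, 4.37, 2.02], [0.13, -3.63, -1.56]]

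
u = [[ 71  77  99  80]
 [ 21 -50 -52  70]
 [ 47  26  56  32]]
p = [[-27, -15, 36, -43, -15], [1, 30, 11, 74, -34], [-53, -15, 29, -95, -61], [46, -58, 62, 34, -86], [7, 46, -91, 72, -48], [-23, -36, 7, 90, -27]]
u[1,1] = -50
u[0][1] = 77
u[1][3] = 70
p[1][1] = 30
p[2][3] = -95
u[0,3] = 80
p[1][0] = 1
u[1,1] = -50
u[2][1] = 26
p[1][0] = 1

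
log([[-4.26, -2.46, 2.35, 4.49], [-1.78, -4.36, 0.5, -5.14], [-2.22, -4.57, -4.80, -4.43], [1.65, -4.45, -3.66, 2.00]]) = [[(10.42-0.76j), (22.02-6.16j), (0.13+3.41j), 8.42-2.28j],[(-2.03+0.23j), -3.19+1.92j, 0.33-1.06j, -1.80+0.71j],[(-4.59-0.3j), -10.57-2.46j, 2.04+1.36j, -3.74-0.91j],[-4.40+0.21j, -10.89+1.68j, (0.14-0.93j), (-2.19+0.62j)]]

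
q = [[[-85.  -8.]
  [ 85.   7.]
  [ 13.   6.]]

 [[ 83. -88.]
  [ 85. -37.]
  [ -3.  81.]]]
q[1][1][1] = -37.0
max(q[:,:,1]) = 81.0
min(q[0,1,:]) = 7.0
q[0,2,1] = 6.0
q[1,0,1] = -88.0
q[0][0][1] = -8.0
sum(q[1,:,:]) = 121.0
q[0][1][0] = 85.0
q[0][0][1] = -8.0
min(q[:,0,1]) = -88.0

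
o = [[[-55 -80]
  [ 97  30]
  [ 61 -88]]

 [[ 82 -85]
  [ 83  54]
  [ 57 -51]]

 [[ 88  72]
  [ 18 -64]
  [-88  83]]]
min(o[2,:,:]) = -88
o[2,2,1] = 83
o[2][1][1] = -64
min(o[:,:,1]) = -88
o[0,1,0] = 97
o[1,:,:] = [[82, -85], [83, 54], [57, -51]]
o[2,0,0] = 88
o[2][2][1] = 83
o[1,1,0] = 83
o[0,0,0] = -55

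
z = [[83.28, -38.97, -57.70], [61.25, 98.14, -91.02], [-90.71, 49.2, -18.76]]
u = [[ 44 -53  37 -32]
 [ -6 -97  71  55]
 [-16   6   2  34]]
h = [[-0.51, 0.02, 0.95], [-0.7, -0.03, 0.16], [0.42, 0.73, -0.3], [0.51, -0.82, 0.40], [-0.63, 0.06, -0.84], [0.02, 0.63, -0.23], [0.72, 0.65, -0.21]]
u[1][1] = -97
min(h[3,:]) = -0.817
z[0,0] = 83.28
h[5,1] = 0.626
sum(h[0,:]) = 0.45899999999999996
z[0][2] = -57.7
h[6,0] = 0.717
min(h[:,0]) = -0.704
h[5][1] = 0.626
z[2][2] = -18.76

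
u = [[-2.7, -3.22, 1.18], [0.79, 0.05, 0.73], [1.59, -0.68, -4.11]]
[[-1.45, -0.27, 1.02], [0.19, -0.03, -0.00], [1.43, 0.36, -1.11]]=u @ [[0.42, 0.03, -0.19], [0.03, 0.03, -0.08], [-0.19, -0.08, 0.21]]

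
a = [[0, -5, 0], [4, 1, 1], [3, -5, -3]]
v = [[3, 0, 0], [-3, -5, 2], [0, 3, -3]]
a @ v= [[15, 25, -10], [9, -2, -1], [24, 16, -1]]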